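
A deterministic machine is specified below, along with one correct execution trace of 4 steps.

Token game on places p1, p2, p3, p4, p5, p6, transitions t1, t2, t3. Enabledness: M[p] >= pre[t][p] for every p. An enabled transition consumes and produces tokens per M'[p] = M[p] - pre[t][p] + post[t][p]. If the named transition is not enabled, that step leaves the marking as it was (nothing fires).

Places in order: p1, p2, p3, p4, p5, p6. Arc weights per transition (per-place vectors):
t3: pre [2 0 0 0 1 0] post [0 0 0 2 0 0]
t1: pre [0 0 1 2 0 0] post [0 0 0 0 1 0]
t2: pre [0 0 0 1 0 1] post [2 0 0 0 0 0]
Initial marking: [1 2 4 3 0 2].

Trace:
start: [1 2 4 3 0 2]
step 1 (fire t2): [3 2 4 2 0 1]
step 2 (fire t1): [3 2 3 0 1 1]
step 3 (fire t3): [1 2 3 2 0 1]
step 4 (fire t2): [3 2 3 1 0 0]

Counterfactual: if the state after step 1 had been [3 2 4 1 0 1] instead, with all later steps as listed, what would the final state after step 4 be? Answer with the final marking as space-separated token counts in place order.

5 2 4 0 0 0

state after step 1 := [3 2 4 1 0 1]
step 2 (fire t1): [3 2 4 1 0 1]
step 3 (fire t3): [3 2 4 1 0 1]
step 4 (fire t2): [5 2 4 0 0 0]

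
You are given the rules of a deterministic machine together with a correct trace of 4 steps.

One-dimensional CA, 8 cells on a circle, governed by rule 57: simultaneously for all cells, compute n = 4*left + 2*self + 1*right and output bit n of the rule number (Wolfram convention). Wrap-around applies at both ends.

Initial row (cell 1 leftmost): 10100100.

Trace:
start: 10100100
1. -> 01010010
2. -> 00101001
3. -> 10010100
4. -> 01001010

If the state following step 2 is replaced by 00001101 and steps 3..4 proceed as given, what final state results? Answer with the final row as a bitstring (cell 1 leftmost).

10010101

state after step 2 := 00001101
3. -> 11101010
4. -> 10010101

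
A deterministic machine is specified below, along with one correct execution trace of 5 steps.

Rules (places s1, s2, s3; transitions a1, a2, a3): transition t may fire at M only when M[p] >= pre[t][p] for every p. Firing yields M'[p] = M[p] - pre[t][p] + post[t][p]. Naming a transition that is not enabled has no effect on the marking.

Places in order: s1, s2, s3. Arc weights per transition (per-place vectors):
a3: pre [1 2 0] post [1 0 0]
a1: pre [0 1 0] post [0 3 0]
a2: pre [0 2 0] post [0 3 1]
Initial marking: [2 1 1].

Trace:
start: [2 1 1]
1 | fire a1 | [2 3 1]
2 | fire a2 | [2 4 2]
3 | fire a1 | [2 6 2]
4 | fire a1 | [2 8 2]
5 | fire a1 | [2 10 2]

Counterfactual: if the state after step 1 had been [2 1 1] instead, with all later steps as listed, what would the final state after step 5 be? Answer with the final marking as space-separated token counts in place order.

2 7 1

state after step 1 := [2 1 1]
2 | fire a2 | [2 1 1]
3 | fire a1 | [2 3 1]
4 | fire a1 | [2 5 1]
5 | fire a1 | [2 7 1]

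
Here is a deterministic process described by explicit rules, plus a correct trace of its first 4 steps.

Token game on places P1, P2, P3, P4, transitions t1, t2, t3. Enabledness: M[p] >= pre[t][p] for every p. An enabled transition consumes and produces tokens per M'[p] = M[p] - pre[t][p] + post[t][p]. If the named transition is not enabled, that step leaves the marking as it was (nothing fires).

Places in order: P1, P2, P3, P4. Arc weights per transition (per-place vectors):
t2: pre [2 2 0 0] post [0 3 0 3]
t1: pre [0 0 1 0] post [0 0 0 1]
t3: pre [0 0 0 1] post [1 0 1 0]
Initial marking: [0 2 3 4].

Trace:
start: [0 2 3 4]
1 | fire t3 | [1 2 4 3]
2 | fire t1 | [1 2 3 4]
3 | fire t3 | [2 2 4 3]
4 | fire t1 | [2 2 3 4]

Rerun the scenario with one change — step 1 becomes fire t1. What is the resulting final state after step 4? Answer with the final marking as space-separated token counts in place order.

1 2 1 6

(re-executing from step 1 with the substitution; state before step 1: [0 2 3 4])
1 | fire t1 | [0 2 2 5]
2 | fire t1 | [0 2 1 6]
3 | fire t3 | [1 2 2 5]
4 | fire t1 | [1 2 1 6]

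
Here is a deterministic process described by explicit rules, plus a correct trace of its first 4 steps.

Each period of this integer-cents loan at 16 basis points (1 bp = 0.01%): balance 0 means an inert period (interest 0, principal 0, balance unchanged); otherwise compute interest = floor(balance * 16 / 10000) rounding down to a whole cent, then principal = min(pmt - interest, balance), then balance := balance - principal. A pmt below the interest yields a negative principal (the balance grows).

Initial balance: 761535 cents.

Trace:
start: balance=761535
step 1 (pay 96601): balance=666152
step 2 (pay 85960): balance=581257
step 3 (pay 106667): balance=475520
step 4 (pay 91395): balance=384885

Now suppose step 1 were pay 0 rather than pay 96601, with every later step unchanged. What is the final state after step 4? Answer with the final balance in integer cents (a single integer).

(re-executing from step 1 with the substitution; state before step 1: balance=761535)
step 1 (pay 0): balance=762753
step 2 (pay 85960): balance=678013
step 3 (pay 106667): balance=572430
step 4 (pay 91395): balance=481950

481950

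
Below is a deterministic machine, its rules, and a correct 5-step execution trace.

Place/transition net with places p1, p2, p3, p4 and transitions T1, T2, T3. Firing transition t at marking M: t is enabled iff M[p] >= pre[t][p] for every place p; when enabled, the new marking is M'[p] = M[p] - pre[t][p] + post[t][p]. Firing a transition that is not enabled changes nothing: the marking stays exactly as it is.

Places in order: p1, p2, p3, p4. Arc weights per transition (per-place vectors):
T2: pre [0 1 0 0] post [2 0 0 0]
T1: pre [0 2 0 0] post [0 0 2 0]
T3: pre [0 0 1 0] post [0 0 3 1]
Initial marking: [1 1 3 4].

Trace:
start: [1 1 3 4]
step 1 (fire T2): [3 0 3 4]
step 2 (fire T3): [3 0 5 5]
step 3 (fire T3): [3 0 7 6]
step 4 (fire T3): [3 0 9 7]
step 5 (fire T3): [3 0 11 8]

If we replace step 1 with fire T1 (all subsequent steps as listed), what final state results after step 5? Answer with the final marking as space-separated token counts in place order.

(re-executing from step 1 with the substitution; state before step 1: [1 1 3 4])
step 1 (fire T1): [1 1 3 4]
step 2 (fire T3): [1 1 5 5]
step 3 (fire T3): [1 1 7 6]
step 4 (fire T3): [1 1 9 7]
step 5 (fire T3): [1 1 11 8]

1 1 11 8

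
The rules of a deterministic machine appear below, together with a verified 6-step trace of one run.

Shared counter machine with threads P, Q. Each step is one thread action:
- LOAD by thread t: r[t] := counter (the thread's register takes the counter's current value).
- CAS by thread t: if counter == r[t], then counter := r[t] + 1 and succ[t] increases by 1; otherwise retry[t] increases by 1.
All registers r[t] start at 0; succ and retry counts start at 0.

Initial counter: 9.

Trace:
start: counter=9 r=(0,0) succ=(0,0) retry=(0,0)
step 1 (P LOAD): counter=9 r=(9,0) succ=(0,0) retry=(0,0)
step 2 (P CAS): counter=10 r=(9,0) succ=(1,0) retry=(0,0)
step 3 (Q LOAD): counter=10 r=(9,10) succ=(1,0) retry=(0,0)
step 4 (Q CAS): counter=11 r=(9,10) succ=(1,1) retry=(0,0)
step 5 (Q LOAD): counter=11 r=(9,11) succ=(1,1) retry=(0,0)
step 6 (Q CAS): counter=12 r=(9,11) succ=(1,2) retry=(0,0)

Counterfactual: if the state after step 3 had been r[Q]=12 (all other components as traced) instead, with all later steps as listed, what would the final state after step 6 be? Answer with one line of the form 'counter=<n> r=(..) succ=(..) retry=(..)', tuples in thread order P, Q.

state after step 3 := counter=10 r=(9,12) succ=(1,0) retry=(0,0)
step 4 (Q CAS): counter=10 r=(9,12) succ=(1,0) retry=(0,1)
step 5 (Q LOAD): counter=10 r=(9,10) succ=(1,0) retry=(0,1)
step 6 (Q CAS): counter=11 r=(9,10) succ=(1,1) retry=(0,1)

counter=11 r=(9,10) succ=(1,1) retry=(0,1)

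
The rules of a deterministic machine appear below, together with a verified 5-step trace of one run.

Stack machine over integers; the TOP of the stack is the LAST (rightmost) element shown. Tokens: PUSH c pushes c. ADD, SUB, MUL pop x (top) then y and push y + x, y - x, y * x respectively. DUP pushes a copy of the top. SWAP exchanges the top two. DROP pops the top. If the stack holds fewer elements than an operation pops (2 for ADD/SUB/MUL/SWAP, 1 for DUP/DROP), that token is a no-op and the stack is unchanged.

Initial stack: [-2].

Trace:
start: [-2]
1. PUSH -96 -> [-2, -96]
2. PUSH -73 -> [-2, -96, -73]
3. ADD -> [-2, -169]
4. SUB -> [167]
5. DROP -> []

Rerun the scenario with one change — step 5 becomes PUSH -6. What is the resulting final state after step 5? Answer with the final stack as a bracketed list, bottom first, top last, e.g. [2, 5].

[167, -6]

(re-executing from step 5 with the substitution; state before step 5: [167])
5. PUSH -6 -> [167, -6]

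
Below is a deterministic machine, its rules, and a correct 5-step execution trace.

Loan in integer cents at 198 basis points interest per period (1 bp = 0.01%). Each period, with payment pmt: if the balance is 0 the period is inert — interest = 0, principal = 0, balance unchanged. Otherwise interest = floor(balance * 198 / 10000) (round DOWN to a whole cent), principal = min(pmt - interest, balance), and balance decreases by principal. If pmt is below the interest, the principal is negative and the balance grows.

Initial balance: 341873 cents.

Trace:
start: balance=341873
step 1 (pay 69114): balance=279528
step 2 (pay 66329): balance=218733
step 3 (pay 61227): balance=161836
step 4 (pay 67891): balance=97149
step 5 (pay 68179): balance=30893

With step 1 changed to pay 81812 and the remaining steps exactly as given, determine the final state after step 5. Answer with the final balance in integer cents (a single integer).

(re-executing from step 1 with the substitution; state before step 1: balance=341873)
step 1 (pay 81812): balance=266830
step 2 (pay 66329): balance=205784
step 3 (pay 61227): balance=148631
step 4 (pay 67891): balance=83682
step 5 (pay 68179): balance=17159

17159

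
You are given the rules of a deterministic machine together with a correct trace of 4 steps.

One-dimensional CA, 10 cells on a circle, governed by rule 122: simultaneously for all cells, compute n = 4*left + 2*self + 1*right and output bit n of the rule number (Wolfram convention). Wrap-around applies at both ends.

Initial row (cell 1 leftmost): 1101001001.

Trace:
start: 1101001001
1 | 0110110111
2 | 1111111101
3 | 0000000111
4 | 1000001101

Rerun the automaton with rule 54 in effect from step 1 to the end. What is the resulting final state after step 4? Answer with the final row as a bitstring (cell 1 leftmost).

0001000100

(re-executing steps 1..4 under rule 54; state before step 1: 1101001001)
1 | 0011111110
2 | 0100000001
3 | 1110000011
4 | 0001000100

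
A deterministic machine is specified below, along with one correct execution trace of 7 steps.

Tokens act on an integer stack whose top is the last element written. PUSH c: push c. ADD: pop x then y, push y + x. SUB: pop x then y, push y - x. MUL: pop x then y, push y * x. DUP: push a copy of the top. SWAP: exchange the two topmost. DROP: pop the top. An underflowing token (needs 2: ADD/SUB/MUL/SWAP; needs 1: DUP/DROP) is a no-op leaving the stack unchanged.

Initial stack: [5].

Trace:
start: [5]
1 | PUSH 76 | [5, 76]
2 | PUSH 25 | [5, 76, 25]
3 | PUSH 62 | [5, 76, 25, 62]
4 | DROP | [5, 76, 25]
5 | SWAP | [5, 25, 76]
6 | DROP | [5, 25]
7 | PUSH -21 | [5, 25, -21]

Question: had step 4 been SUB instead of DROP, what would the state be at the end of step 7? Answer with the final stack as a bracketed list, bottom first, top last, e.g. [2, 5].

[5, -37, -21]

(re-executing from step 4 with the substitution; state before step 4: [5, 76, 25, 62])
4 | SUB | [5, 76, -37]
5 | SWAP | [5, -37, 76]
6 | DROP | [5, -37]
7 | PUSH -21 | [5, -37, -21]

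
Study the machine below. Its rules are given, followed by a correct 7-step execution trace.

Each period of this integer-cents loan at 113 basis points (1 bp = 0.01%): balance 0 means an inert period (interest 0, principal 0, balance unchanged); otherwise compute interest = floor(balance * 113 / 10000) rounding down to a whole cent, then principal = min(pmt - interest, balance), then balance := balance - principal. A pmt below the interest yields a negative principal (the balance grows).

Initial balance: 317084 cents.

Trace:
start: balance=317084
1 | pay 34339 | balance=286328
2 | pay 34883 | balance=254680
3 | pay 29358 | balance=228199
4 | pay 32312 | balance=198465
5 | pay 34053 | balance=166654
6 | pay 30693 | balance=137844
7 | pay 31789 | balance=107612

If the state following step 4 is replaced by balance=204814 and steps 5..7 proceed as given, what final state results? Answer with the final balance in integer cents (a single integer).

state after step 4 := balance=204814
5 | pay 34053 | balance=173075
6 | pay 30693 | balance=144337
7 | pay 31789 | balance=114179

114179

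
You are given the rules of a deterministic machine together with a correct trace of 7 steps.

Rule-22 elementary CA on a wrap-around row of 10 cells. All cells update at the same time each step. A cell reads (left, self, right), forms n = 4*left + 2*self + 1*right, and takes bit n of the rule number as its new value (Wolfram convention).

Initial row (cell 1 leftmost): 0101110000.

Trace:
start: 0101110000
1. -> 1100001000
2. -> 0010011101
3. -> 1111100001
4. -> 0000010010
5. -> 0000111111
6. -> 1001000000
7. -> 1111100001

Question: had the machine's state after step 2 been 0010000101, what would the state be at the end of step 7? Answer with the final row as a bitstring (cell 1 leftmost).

0100000010

state after step 2 := 0010000101
3. -> 1111001101
4. -> 0000110000
5. -> 0001001000
6. -> 0011111100
7. -> 0100000010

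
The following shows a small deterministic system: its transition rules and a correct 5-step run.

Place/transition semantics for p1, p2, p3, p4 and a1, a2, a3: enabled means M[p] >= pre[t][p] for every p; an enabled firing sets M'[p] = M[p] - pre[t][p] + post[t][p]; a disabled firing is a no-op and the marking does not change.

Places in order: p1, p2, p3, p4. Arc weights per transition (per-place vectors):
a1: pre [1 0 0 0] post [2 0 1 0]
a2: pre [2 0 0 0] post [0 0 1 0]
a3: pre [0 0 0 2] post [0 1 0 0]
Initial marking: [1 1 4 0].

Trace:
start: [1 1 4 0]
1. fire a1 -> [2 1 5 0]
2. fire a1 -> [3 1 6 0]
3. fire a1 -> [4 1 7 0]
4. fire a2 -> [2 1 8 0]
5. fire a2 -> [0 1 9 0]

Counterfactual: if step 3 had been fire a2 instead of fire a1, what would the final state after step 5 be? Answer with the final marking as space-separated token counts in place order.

(re-executing from step 3 with the substitution; state before step 3: [3 1 6 0])
3. fire a2 -> [1 1 7 0]
4. fire a2 -> [1 1 7 0]
5. fire a2 -> [1 1 7 0]

1 1 7 0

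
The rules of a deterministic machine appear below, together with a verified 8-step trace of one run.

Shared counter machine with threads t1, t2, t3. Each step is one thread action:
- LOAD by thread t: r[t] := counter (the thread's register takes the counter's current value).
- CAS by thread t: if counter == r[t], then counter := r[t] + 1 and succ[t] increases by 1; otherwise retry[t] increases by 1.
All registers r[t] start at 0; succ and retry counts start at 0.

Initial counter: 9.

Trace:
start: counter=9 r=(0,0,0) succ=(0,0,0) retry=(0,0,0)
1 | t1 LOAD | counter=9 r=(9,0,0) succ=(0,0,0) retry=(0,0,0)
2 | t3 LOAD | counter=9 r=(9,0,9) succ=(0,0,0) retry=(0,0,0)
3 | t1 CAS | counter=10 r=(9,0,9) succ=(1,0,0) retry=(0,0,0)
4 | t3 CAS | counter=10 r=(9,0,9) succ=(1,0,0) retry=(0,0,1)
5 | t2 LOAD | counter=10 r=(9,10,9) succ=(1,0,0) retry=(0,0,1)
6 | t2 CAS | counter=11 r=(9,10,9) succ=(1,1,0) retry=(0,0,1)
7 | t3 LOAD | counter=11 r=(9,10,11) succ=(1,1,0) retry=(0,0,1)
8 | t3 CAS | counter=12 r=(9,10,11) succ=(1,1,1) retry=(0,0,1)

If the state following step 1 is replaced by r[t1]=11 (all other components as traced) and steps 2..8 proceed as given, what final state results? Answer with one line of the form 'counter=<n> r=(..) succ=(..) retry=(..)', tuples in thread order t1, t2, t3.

counter=12 r=(11,10,11) succ=(0,1,2) retry=(1,0,0)

state after step 1 := counter=9 r=(11,0,0) succ=(0,0,0) retry=(0,0,0)
2 | t3 LOAD | counter=9 r=(11,0,9) succ=(0,0,0) retry=(0,0,0)
3 | t1 CAS | counter=9 r=(11,0,9) succ=(0,0,0) retry=(1,0,0)
4 | t3 CAS | counter=10 r=(11,0,9) succ=(0,0,1) retry=(1,0,0)
5 | t2 LOAD | counter=10 r=(11,10,9) succ=(0,0,1) retry=(1,0,0)
6 | t2 CAS | counter=11 r=(11,10,9) succ=(0,1,1) retry=(1,0,0)
7 | t3 LOAD | counter=11 r=(11,10,11) succ=(0,1,1) retry=(1,0,0)
8 | t3 CAS | counter=12 r=(11,10,11) succ=(0,1,2) retry=(1,0,0)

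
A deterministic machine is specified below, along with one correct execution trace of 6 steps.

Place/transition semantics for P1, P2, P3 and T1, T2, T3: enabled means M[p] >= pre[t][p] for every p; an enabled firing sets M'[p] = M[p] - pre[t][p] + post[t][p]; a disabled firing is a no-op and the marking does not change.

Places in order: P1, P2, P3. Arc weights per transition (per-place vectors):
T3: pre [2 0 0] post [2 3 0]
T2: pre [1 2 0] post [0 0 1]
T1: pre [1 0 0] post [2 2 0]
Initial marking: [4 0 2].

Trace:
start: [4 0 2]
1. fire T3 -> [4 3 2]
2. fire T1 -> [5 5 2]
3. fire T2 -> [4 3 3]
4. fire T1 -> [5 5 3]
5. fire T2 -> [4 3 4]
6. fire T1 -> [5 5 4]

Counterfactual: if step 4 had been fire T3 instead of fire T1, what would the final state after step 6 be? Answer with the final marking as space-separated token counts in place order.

(re-executing from step 4 with the substitution; state before step 4: [4 3 3])
4. fire T3 -> [4 6 3]
5. fire T2 -> [3 4 4]
6. fire T1 -> [4 6 4]

4 6 4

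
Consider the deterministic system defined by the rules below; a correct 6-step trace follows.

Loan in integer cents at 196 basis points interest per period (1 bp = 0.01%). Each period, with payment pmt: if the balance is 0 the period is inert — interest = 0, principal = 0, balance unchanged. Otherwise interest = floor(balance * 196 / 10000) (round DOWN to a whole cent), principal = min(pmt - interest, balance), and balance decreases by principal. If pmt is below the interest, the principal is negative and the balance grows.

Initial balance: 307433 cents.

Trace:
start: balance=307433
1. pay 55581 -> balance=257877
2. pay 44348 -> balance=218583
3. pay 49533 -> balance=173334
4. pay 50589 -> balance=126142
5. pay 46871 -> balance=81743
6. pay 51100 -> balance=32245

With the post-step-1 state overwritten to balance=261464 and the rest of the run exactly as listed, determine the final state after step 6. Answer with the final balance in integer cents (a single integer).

36196

state after step 1 := balance=261464
2. pay 44348 -> balance=222240
3. pay 49533 -> balance=177062
4. pay 50589 -> balance=129943
5. pay 46871 -> balance=85618
6. pay 51100 -> balance=36196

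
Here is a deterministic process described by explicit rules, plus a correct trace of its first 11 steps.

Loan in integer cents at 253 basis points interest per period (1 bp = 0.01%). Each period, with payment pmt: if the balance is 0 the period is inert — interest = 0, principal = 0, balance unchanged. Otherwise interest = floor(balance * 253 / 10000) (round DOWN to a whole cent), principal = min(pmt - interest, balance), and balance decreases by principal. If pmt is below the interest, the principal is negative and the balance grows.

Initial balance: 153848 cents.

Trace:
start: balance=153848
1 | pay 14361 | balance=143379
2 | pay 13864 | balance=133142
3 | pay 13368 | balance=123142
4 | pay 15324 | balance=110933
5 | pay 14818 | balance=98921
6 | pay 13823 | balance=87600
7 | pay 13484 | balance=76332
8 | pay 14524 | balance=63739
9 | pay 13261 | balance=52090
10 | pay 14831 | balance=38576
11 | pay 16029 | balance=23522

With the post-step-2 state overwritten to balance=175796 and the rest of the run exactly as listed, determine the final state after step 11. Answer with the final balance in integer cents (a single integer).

76931

state after step 2 := balance=175796
3 | pay 13368 | balance=166875
4 | pay 15324 | balance=155772
5 | pay 14818 | balance=144895
6 | pay 13823 | balance=134737
7 | pay 13484 | balance=124661
8 | pay 14524 | balance=113290
9 | pay 13261 | balance=102895
10 | pay 14831 | balance=90667
11 | pay 16029 | balance=76931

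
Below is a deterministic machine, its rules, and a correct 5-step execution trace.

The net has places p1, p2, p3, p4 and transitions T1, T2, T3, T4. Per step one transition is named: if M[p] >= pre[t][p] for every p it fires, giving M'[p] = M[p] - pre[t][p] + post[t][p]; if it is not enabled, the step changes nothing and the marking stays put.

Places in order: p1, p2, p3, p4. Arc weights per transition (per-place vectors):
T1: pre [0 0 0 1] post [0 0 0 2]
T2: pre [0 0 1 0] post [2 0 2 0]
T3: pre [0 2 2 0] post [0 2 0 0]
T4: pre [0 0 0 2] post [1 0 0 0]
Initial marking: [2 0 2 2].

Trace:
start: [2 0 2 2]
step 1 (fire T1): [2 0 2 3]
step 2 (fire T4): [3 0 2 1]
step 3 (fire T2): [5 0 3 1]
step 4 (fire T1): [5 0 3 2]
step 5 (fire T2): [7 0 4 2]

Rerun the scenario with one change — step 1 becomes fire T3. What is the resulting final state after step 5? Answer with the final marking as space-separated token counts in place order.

7 0 4 0

(re-executing from step 1 with the substitution; state before step 1: [2 0 2 2])
step 1 (fire T3): [2 0 2 2]
step 2 (fire T4): [3 0 2 0]
step 3 (fire T2): [5 0 3 0]
step 4 (fire T1): [5 0 3 0]
step 5 (fire T2): [7 0 4 0]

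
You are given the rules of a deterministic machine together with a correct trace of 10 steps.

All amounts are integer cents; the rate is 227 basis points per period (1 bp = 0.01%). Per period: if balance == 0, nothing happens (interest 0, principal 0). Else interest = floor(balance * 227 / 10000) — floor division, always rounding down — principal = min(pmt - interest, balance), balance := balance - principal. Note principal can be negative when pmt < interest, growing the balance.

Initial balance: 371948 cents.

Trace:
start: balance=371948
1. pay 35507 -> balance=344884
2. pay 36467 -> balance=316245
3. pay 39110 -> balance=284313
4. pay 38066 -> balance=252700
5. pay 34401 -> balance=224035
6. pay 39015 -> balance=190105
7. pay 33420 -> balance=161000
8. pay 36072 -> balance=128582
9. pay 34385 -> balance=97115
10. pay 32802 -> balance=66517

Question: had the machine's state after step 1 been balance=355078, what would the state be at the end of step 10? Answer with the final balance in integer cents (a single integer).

78994

state after step 1 := balance=355078
2. pay 36467 -> balance=326671
3. pay 39110 -> balance=294976
4. pay 38066 -> balance=263605
5. pay 34401 -> balance=235187
6. pay 39015 -> balance=201510
7. pay 33420 -> balance=172664
8. pay 36072 -> balance=140511
9. pay 34385 -> balance=109315
10. pay 32802 -> balance=78994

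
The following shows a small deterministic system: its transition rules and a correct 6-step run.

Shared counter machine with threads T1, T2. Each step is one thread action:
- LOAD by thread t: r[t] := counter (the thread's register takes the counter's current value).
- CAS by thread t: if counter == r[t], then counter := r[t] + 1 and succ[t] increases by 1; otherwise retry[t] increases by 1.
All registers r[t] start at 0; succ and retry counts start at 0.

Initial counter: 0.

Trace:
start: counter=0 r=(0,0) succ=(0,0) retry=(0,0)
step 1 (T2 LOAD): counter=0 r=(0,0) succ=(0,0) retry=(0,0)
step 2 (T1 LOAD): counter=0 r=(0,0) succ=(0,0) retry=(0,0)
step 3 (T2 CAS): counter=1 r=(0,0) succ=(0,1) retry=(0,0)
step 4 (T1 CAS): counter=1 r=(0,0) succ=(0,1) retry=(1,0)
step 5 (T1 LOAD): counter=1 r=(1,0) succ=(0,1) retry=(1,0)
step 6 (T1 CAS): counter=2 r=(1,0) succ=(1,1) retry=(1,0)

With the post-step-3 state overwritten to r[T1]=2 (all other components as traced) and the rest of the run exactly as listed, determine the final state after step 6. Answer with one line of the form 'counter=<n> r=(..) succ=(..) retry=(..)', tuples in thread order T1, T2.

counter=2 r=(1,0) succ=(1,1) retry=(1,0)

state after step 3 := counter=1 r=(2,0) succ=(0,1) retry=(0,0)
step 4 (T1 CAS): counter=1 r=(2,0) succ=(0,1) retry=(1,0)
step 5 (T1 LOAD): counter=1 r=(1,0) succ=(0,1) retry=(1,0)
step 6 (T1 CAS): counter=2 r=(1,0) succ=(1,1) retry=(1,0)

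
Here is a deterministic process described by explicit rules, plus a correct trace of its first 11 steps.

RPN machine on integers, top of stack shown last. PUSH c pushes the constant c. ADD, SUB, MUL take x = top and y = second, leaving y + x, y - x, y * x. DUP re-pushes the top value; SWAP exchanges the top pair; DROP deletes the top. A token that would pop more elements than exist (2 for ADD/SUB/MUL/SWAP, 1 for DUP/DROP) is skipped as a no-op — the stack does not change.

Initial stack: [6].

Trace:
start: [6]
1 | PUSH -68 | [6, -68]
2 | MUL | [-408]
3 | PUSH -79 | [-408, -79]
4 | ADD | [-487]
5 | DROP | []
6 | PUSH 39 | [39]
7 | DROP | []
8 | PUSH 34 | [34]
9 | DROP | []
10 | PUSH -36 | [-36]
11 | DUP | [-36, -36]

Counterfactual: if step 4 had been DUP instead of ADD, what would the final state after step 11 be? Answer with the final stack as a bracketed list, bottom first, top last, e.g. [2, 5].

[-408, -79, -36, -36]

(re-executing from step 4 with the substitution; state before step 4: [-408, -79])
4 | DUP | [-408, -79, -79]
5 | DROP | [-408, -79]
6 | PUSH 39 | [-408, -79, 39]
7 | DROP | [-408, -79]
8 | PUSH 34 | [-408, -79, 34]
9 | DROP | [-408, -79]
10 | PUSH -36 | [-408, -79, -36]
11 | DUP | [-408, -79, -36, -36]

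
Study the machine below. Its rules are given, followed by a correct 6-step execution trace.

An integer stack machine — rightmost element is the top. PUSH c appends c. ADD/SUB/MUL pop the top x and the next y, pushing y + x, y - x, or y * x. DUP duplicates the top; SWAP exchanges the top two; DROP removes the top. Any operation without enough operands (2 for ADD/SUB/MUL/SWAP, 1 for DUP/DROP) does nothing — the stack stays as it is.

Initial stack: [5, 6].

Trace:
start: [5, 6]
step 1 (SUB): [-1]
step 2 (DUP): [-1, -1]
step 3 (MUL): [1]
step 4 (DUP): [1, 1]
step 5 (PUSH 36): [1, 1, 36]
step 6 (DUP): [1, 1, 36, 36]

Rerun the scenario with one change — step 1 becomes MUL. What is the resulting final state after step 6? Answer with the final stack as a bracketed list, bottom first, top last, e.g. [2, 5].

(re-executing from step 1 with the substitution; state before step 1: [5, 6])
step 1 (MUL): [30]
step 2 (DUP): [30, 30]
step 3 (MUL): [900]
step 4 (DUP): [900, 900]
step 5 (PUSH 36): [900, 900, 36]
step 6 (DUP): [900, 900, 36, 36]

[900, 900, 36, 36]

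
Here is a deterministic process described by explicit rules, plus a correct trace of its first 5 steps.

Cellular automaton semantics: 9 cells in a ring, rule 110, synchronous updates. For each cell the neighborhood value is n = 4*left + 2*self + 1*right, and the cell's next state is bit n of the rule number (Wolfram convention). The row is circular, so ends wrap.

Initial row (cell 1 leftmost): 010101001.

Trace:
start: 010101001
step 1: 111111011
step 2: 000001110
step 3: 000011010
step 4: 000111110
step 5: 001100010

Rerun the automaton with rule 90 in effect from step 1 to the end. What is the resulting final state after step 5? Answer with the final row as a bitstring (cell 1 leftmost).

(re-executing steps 1..5 under rule 90; state before step 1: 010101001)
step 1: 000000110
step 2: 000001111
step 3: 100011001
step 4: 110111111
step 5: 010100000

010100000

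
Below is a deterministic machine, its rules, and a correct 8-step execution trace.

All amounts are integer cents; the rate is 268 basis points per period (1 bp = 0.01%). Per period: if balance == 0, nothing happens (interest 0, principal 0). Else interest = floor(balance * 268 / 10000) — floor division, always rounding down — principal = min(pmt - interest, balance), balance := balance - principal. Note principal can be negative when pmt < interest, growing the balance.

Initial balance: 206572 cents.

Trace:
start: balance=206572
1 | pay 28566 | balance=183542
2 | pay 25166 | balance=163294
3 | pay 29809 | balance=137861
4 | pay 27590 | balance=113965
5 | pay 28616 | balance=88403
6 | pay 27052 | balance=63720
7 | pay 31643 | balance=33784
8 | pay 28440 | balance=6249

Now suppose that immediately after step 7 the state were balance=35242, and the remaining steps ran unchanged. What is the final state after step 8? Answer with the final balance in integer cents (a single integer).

7746

state after step 7 := balance=35242
8 | pay 28440 | balance=7746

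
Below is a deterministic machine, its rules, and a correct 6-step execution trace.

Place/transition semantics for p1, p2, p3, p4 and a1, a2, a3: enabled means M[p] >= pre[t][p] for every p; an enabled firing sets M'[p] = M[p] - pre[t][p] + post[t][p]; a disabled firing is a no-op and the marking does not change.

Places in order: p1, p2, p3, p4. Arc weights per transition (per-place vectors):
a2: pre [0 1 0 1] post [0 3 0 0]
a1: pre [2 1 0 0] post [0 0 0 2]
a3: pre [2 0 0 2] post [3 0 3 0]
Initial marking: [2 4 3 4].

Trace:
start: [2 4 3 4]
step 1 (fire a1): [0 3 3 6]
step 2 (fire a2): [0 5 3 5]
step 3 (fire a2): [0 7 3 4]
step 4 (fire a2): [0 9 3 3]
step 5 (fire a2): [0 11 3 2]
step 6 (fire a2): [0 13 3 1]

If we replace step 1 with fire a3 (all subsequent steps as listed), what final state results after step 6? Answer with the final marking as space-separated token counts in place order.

3 8 6 0

(re-executing from step 1 with the substitution; state before step 1: [2 4 3 4])
step 1 (fire a3): [3 4 6 2]
step 2 (fire a2): [3 6 6 1]
step 3 (fire a2): [3 8 6 0]
step 4 (fire a2): [3 8 6 0]
step 5 (fire a2): [3 8 6 0]
step 6 (fire a2): [3 8 6 0]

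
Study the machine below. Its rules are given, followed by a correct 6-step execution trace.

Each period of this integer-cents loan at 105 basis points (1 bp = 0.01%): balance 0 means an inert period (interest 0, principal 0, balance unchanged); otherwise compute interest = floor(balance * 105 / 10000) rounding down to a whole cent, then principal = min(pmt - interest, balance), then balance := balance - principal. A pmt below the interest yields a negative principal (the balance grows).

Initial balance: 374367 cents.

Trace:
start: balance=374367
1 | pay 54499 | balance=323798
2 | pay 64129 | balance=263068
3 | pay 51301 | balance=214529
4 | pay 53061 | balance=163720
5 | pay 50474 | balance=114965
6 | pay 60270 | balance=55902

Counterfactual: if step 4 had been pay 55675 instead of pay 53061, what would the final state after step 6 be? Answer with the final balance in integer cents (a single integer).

(re-executing from step 4 with the substitution; state before step 4: balance=214529)
4 | pay 55675 | balance=161106
5 | pay 50474 | balance=112323
6 | pay 60270 | balance=53232

53232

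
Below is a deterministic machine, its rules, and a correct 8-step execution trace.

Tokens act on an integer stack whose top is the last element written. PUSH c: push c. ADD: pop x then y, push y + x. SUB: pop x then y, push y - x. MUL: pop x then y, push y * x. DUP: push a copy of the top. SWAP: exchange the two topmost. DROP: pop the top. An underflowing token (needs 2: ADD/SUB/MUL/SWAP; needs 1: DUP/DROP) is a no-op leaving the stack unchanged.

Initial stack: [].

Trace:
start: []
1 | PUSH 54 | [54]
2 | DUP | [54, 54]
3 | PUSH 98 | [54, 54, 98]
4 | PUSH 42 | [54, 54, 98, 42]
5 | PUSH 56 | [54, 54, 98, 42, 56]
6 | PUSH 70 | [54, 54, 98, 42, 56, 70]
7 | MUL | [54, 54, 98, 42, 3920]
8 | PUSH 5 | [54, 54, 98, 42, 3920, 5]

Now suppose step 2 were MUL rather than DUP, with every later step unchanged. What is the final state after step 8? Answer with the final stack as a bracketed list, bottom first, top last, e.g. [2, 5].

[54, 98, 42, 3920, 5]

(re-executing from step 2 with the substitution; state before step 2: [54])
2 | MUL | [54]
3 | PUSH 98 | [54, 98]
4 | PUSH 42 | [54, 98, 42]
5 | PUSH 56 | [54, 98, 42, 56]
6 | PUSH 70 | [54, 98, 42, 56, 70]
7 | MUL | [54, 98, 42, 3920]
8 | PUSH 5 | [54, 98, 42, 3920, 5]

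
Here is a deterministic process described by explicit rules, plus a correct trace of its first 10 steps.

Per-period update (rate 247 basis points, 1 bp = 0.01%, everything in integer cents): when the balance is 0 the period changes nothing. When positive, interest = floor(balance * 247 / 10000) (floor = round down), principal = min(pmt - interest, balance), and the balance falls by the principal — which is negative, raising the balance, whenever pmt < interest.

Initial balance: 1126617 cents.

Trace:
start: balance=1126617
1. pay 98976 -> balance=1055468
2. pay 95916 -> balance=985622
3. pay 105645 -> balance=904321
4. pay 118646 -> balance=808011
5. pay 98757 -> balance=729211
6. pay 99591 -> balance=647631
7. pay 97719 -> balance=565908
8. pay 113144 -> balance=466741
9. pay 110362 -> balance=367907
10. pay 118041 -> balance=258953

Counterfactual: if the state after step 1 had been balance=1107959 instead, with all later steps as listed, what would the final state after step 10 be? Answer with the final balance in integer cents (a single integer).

324335

state after step 1 := balance=1107959
2. pay 95916 -> balance=1039409
3. pay 105645 -> balance=959437
4. pay 118646 -> balance=864489
5. pay 98757 -> balance=787084
6. pay 99591 -> balance=706933
7. pay 97719 -> balance=626675
8. pay 113144 -> balance=529009
9. pay 110362 -> balance=431713
10. pay 118041 -> balance=324335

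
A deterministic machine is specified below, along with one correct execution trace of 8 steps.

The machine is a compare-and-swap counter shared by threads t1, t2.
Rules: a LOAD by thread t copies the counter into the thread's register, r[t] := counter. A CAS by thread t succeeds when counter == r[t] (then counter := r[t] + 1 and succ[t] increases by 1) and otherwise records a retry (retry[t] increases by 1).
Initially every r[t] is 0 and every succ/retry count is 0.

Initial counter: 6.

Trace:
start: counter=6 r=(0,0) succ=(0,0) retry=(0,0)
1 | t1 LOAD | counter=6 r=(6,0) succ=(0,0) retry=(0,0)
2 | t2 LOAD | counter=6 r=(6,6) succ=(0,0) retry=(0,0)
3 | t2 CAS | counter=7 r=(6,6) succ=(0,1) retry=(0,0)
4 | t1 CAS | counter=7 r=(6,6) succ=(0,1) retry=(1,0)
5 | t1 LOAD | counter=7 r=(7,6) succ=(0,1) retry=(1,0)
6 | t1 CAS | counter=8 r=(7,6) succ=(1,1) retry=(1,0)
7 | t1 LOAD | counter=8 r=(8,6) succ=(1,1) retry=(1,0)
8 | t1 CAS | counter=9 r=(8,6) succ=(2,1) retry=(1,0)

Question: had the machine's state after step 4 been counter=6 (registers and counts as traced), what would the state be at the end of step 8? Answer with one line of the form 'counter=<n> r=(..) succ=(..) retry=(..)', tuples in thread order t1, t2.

state after step 4 := counter=6 r=(6,6) succ=(0,1) retry=(1,0)
5 | t1 LOAD | counter=6 r=(6,6) succ=(0,1) retry=(1,0)
6 | t1 CAS | counter=7 r=(6,6) succ=(1,1) retry=(1,0)
7 | t1 LOAD | counter=7 r=(7,6) succ=(1,1) retry=(1,0)
8 | t1 CAS | counter=8 r=(7,6) succ=(2,1) retry=(1,0)

counter=8 r=(7,6) succ=(2,1) retry=(1,0)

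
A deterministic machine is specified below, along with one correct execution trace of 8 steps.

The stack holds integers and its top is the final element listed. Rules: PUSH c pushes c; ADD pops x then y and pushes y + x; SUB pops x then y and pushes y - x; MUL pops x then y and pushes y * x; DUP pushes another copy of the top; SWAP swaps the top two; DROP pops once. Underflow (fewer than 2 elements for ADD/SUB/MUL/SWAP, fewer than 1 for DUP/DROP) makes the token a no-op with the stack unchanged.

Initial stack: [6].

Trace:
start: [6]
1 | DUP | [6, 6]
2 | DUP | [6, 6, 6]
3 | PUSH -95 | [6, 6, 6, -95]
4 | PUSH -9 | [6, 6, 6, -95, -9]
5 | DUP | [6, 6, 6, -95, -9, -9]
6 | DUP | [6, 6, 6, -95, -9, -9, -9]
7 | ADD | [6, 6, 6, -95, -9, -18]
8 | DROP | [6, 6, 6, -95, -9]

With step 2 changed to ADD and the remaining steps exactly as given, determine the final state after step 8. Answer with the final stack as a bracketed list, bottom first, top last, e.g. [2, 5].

(re-executing from step 2 with the substitution; state before step 2: [6, 6])
2 | ADD | [12]
3 | PUSH -95 | [12, -95]
4 | PUSH -9 | [12, -95, -9]
5 | DUP | [12, -95, -9, -9]
6 | DUP | [12, -95, -9, -9, -9]
7 | ADD | [12, -95, -9, -18]
8 | DROP | [12, -95, -9]

[12, -95, -9]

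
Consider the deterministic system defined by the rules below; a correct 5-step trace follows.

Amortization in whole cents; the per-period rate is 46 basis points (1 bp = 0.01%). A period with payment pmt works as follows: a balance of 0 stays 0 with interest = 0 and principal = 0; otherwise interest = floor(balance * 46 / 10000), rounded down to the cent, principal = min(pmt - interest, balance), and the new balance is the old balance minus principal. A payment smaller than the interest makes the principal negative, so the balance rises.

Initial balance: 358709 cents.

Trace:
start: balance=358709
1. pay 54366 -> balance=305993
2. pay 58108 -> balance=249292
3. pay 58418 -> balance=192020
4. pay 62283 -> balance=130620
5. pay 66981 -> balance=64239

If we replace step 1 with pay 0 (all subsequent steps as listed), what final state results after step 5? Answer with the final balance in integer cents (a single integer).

119612

(re-executing from step 1 with the substitution; state before step 1: balance=358709)
1. pay 0 -> balance=360359
2. pay 58108 -> balance=303908
3. pay 58418 -> balance=246887
4. pay 62283 -> balance=185739
5. pay 66981 -> balance=119612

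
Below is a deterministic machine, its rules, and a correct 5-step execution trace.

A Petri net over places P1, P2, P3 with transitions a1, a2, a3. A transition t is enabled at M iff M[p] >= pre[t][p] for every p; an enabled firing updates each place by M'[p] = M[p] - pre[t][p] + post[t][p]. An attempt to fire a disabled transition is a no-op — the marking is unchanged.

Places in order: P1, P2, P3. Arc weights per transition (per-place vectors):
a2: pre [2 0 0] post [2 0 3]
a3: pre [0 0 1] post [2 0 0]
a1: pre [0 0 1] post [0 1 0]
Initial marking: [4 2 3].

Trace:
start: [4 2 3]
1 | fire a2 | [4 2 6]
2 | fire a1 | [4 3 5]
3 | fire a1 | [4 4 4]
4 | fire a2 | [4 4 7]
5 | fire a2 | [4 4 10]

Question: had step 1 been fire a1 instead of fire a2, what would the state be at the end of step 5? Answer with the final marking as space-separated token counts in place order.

4 5 6

(re-executing from step 1 with the substitution; state before step 1: [4 2 3])
1 | fire a1 | [4 3 2]
2 | fire a1 | [4 4 1]
3 | fire a1 | [4 5 0]
4 | fire a2 | [4 5 3]
5 | fire a2 | [4 5 6]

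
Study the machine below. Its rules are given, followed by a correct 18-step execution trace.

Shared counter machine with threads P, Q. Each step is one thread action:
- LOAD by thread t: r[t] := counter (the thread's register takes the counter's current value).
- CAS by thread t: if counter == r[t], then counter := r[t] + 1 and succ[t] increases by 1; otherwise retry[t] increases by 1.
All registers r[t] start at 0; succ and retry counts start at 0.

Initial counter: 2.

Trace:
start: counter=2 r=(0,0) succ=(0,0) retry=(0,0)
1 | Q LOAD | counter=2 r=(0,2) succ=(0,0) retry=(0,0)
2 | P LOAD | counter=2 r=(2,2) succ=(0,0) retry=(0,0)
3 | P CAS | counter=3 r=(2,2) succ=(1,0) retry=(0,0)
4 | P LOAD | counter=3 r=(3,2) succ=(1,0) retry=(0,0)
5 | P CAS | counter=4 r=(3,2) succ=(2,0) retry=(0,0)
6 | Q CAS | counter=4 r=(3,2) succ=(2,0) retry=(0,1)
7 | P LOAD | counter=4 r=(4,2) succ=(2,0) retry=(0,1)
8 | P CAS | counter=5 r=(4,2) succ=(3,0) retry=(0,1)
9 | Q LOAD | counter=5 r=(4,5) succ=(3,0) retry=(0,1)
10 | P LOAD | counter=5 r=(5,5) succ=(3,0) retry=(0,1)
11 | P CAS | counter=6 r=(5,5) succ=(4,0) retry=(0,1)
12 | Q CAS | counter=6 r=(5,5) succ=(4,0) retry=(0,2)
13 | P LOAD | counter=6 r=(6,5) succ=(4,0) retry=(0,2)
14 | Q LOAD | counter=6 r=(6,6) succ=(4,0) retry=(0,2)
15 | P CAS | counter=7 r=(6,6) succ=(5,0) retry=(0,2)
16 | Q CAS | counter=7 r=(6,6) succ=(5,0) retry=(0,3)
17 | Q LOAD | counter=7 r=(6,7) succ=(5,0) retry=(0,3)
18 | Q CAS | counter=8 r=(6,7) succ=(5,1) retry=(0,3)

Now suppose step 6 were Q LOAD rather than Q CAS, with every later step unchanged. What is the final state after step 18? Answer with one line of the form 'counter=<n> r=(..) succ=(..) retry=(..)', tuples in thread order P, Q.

(re-executing from step 6 with the substitution; state before step 6: counter=4 r=(3,2) succ=(2,0) retry=(0,0))
6 | Q LOAD | counter=4 r=(3,4) succ=(2,0) retry=(0,0)
7 | P LOAD | counter=4 r=(4,4) succ=(2,0) retry=(0,0)
8 | P CAS | counter=5 r=(4,4) succ=(3,0) retry=(0,0)
9 | Q LOAD | counter=5 r=(4,5) succ=(3,0) retry=(0,0)
10 | P LOAD | counter=5 r=(5,5) succ=(3,0) retry=(0,0)
11 | P CAS | counter=6 r=(5,5) succ=(4,0) retry=(0,0)
12 | Q CAS | counter=6 r=(5,5) succ=(4,0) retry=(0,1)
13 | P LOAD | counter=6 r=(6,5) succ=(4,0) retry=(0,1)
14 | Q LOAD | counter=6 r=(6,6) succ=(4,0) retry=(0,1)
15 | P CAS | counter=7 r=(6,6) succ=(5,0) retry=(0,1)
16 | Q CAS | counter=7 r=(6,6) succ=(5,0) retry=(0,2)
17 | Q LOAD | counter=7 r=(6,7) succ=(5,0) retry=(0,2)
18 | Q CAS | counter=8 r=(6,7) succ=(5,1) retry=(0,2)

counter=8 r=(6,7) succ=(5,1) retry=(0,2)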